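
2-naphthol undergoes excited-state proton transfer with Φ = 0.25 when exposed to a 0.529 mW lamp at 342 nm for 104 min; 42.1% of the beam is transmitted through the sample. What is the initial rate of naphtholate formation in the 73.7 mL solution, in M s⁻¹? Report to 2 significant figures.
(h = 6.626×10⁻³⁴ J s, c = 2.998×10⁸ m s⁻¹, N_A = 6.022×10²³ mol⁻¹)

3.0×10⁻⁹ M s⁻¹

Photon energy at 342 nm: hc/λ = (6.626×10⁻³⁴)(2.998×10⁸)/(342×10⁻⁹) = 5.808×10⁻¹⁹ J.
Energy delivered: (0.529 mW)(6240 s) = 3.301 J.
Photons incident: 3.301 / 5.808×10⁻¹⁹ = 5.684×10¹⁸, i.e. 5.684×10¹⁸/6.022×10²³ = 9.439×10⁻⁶ mol.
Fraction absorbed: 1 − 42.1/100 = 0.5790.
Photons absorbed: 0.5790 × 9.439×10⁻⁶ = 5.465×10⁻⁶ mol.
Product formed: 0.25 × 5.465×10⁻⁶ = 1.366×10⁻⁶ mol.
Rate: 1.366×10⁻⁶ mol / (6240 s × 0.0737 L) = 3.0×10⁻⁹ M s⁻¹.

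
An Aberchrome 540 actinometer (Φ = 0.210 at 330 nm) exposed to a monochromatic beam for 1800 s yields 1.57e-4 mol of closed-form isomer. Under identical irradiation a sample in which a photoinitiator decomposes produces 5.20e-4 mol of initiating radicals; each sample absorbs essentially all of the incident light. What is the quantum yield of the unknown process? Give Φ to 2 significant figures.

Photons absorbed by the actinometer: 1.57e-4 / 0.210 = 7.476e-4 mol.
Φ(unknown) = 5.20e-4 / 7.476e-4 = 0.70.

Φ = 0.70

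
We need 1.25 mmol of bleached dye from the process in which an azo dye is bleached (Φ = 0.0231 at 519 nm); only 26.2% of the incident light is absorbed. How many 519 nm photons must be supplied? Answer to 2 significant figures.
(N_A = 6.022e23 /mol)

Product: 1.25 mmol = 0.00125 mol.
Photons that must be absorbed: 0.00125 / 0.0231 = 0.05411 mol.
Incident photons needed: 0.05411 / 0.262 = 0.2065 mol.
Photon count: 0.2065 × 6.022e23 = 1.2e23.

1.2e23 photons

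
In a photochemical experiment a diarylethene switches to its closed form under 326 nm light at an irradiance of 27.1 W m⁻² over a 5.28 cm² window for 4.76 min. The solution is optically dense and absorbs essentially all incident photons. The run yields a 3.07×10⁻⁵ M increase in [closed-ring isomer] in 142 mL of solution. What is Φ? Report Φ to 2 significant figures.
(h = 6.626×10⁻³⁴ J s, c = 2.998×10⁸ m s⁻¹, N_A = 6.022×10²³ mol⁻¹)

Φ = 0.39

Product: (3.07×10⁻⁵ M)(0.142 L) = 4.359×10⁻⁶ mol.
Photon energy at 326 nm: hc/λ = (6.626×10⁻³⁴)(2.998×10⁸)/(326×10⁻⁹) = 6.093×10⁻¹⁹ J.
Energy delivered: (27.1 W m⁻²)(5.28×10⁻⁴ m²)(285.6 s) = 4.087 J.
Photons incident: 4.087 / 6.093×10⁻¹⁹ = 6.708×10¹⁸, i.e. 6.708×10¹⁸/6.022×10²³ = 1.114×10⁻⁵ mol.
Φ = 4.359×10⁻⁶ mol / 1.114×10⁻⁵ mol photons = 0.39.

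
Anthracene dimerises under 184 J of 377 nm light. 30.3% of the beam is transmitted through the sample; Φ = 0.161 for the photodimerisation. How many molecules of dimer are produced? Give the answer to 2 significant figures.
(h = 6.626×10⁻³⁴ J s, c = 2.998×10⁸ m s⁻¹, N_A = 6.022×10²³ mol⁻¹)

Photon energy at 377 nm: hc/λ = (6.626×10⁻³⁴)(2.998×10⁸)/(377×10⁻⁹) = 5.269×10⁻¹⁹ J.
Photons incident: 184 / 5.269×10⁻¹⁹ = 3.492×10²⁰, i.e. 3.492×10²⁰/6.022×10²³ = 5.799×10⁻⁴ mol.
Fraction absorbed: 1 − 30.3/100 = 0.6970.
Photons absorbed: 0.6970 × 5.799×10⁻⁴ = 4.042×10⁻⁴ mol.
Product: Φ × n_abs = 0.161 × 4.042×10⁻⁴ = 6.508×10⁻⁵ mol.
As a count: 6.508×10⁻⁵ × 6.022×10²³ = 3.9×10¹⁹.

3.9×10¹⁹ molecules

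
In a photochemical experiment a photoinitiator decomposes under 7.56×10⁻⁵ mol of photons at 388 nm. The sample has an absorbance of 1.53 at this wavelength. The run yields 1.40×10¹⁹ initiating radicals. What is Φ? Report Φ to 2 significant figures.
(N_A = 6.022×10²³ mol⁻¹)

Φ = 0.32

Product: 1.40×10¹⁹ / 6.022×10²³ = 2.325×10⁻⁵ mol.
Fraction absorbed: 1 − 10^(−1.53) = 0.9705.
Photons absorbed: 0.9705 × 7.56×10⁻⁵ = 7.337×10⁻⁵ mol.
Φ = 2.325×10⁻⁵ mol / 7.337×10⁻⁵ mol photons = 0.32.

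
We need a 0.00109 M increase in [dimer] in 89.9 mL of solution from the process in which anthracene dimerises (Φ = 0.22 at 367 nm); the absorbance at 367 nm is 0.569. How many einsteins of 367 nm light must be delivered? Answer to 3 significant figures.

6.10×10⁻⁴ einstein

Product: (0.00109 M)(0.0899 L) = 9.799×10⁻⁵ mol.
Photons that must be absorbed: 9.799×10⁻⁵ / 0.22 = 4.454×10⁻⁴ mol.
Fraction absorbed: 1 − 10^(−0.569) = 0.7302.
Incident photons needed: 4.454×10⁻⁴ / 0.7302 = 6.100×10⁻⁴ mol.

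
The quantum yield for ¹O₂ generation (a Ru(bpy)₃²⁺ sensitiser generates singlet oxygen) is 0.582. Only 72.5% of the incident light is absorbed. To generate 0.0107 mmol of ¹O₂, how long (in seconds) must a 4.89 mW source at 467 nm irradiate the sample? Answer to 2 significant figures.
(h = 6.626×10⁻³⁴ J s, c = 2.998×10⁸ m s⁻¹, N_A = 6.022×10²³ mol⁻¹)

t ≈ 1300 s

Product: 0.0107 mmol = 1.07×10⁻⁵ mol.
Photons that must be absorbed: 1.07×10⁻⁵ / 0.582 = 1.838×10⁻⁵ mol.
Incident photons needed: 1.838×10⁻⁵ / 0.725 = 2.535×10⁻⁵ mol.
Photon energy: hc/λ = 4.254×10⁻¹⁹ J; per mole, 2.562×10⁵ J mol⁻¹.
Energy required: 2.535×10⁻⁵ × 2.562×10⁵ = 6.495 J.
Time: 6.495 J / 0.00489 W = 1300 s.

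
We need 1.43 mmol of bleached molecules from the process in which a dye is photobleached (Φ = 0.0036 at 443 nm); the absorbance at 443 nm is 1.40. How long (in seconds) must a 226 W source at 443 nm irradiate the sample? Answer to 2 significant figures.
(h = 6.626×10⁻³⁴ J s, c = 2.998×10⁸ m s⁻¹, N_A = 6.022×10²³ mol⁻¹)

t ≈ 490 s

Product: 1.43 mmol = 0.00143 mol.
Photons that must be absorbed: 0.00143 / 0.0036 = 0.3972 mol.
Fraction absorbed: 1 − 10^(−1.40) = 0.9602.
Incident photons needed: 0.3972 / 0.9602 = 0.4137 mol.
Photon energy: hc/λ = 4.484×10⁻¹⁹ J; per mole, 2.700×10⁵ J mol⁻¹.
Energy required: 0.4137 × 2.700×10⁵ = 1.117×10⁵ J.
Time: 1.117×10⁵ J / 226 W = 490 s.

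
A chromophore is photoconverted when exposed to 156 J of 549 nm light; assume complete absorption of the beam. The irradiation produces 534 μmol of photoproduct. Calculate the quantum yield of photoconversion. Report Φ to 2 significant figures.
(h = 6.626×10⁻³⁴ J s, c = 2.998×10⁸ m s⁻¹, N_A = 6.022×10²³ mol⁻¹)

Φ = 0.75

Product: 534 μmol = 5.34×10⁻⁴ mol.
Photon energy at 549 nm: hc/λ = (6.626×10⁻³⁴)(2.998×10⁸)/(549×10⁻⁹) = 3.618×10⁻¹⁹ J.
Photons incident: 156 / 3.618×10⁻¹⁹ = 4.312×10²⁰, i.e. 4.312×10²⁰/6.022×10²³ = 7.160×10⁻⁴ mol.
Φ = 5.34×10⁻⁴ mol / 7.160×10⁻⁴ mol photons = 0.75.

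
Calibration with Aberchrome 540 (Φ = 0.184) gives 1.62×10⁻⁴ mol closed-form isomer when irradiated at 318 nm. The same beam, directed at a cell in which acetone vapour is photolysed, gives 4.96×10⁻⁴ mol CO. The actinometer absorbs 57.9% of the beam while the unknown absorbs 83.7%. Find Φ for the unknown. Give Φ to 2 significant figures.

Photons absorbed by the actinometer: 1.62×10⁻⁴ / 0.184 = 8.804×10⁻⁴ mol.
Incident flux: 8.804×10⁻⁴ / 0.579 = 0.001521 einstein.
Absorbed by unknown: 0.837 × 0.001521 = 0.001273 mol.
Φ(unknown) = 4.96×10⁻⁴ / 0.001273 = 0.39.

Φ = 0.39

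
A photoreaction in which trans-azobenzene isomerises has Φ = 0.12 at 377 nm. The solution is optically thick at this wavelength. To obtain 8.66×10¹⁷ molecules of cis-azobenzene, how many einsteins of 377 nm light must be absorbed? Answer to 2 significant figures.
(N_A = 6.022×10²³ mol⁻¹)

1.2×10⁻⁵ einstein

Product: 8.66×10¹⁷ / 6.022×10²³ = 1.438×10⁻⁶ mol.
Photons that must be absorbed: 1.438×10⁻⁶ / 0.12 = 1.198×10⁻⁵ mol.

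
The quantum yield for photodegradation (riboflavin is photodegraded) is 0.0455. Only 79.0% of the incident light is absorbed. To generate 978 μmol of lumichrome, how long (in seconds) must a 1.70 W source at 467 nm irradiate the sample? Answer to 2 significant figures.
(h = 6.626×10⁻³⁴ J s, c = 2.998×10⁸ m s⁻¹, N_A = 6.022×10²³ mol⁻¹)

t ≈ 4100 s

Product: 978 μmol = 9.78×10⁻⁴ mol.
Photons that must be absorbed: 9.78×10⁻⁴ / 0.0455 = 0.02149 mol.
Incident photons needed: 0.02149 / 0.790 = 0.02720 mol.
Photon energy: hc/λ = 4.254×10⁻¹⁹ J; per mole, 2.562×10⁵ J mol⁻¹.
Energy required: 0.02720 × 2.562×10⁵ = 6969 J.
Time: 6969 J / 1.7 W = 4100 s.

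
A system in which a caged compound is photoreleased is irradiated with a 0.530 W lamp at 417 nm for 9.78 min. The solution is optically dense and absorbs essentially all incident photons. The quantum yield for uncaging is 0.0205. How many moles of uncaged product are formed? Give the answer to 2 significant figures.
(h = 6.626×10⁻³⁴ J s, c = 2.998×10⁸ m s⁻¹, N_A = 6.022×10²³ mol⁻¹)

2.2×10⁻⁵ mol

Photon energy at 417 nm: hc/λ = (6.626×10⁻³⁴)(2.998×10⁸)/(417×10⁻⁹) = 4.764×10⁻¹⁹ J.
Energy delivered: (0.530 W)(586.8 s) = 311.0 J.
Photons incident: 311.0 / 4.764×10⁻¹⁹ = 6.528×10²⁰, i.e. 6.528×10²⁰/6.022×10²³ = 0.001084 mol.
Product: Φ × n_abs = 0.0205 × 0.001084 = 2.222×10⁻⁵ mol.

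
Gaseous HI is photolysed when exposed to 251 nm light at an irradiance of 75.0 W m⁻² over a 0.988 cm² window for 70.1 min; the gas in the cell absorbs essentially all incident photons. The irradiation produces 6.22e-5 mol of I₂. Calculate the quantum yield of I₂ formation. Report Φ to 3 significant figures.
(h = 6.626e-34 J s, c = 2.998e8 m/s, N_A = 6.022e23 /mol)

Photon energy at 251 nm: hc/λ = (6.626e-34)(2.998e8)/(251e-9) = 7.914e-19 J.
Energy delivered: (75.0 W m⁻²)(0.988e-4 m²)(4206 s) = 31.17 J.
Photons incident: 31.17 / 7.914e-19 = 3.939e19, i.e. 3.939e19/6.022e23 = 6.541e-5 mol.
Φ = 6.22e-5 mol / 6.541e-5 mol photons = 0.951.

Φ = 0.951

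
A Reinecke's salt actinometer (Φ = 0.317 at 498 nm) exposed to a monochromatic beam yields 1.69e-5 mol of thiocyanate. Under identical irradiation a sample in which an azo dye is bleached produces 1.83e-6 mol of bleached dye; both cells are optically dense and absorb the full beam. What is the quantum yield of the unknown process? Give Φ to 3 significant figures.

Photons absorbed by the actinometer: 1.69e-5 / 0.317 = 5.331e-5 mol.
Φ(unknown) = 1.83e-6 / 5.331e-5 = 0.0343.

Φ = 0.0343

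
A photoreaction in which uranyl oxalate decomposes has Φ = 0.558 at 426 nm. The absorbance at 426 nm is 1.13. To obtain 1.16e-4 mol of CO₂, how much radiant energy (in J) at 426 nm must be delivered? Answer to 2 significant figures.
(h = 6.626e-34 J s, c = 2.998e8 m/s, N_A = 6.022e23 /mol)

Photons that must be absorbed: 1.16e-4 / 0.558 = 2.079e-4 mol.
Fraction absorbed: 1 − 10^(−1.13) = 0.9259.
Incident photons needed: 2.079e-4 / 0.9259 = 2.245e-4 mol.
Photon energy: hc/λ = 4.663e-19 J; per mole, 2.808e5 J mol⁻¹.
Energy required: 2.245e-4 × 2.808e5 = 63 J.

63 J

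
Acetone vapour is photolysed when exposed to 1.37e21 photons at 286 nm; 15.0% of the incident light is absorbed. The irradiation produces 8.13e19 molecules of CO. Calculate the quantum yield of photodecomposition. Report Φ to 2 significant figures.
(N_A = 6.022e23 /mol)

Product: 8.13e19 / 6.022e23 = 1.350e-4 mol.
Moles of photons: 1.37e21 / 6.022e23 = 0.002275 mol.
Photons absorbed: 0.150 × 0.002275 = 3.413e-4 mol.
Φ = 1.350e-4 mol / 3.413e-4 mol photons = 0.40.

Φ = 0.40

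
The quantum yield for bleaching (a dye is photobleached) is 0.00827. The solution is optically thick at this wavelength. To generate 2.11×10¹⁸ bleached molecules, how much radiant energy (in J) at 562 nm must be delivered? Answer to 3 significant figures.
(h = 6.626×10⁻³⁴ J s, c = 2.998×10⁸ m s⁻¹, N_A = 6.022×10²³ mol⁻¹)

90.2 J

Product: 2.11×10¹⁸ / 6.022×10²³ = 3.504×10⁻⁶ mol.
Photons that must be absorbed: 3.504×10⁻⁶ / 0.00827 = 4.237×10⁻⁴ mol.
Photon energy: hc/λ = 3.535×10⁻¹⁹ J; per mole, 2.129×10⁵ J mol⁻¹.
Energy required: 4.237×10⁻⁴ × 2.129×10⁵ = 90.2 J.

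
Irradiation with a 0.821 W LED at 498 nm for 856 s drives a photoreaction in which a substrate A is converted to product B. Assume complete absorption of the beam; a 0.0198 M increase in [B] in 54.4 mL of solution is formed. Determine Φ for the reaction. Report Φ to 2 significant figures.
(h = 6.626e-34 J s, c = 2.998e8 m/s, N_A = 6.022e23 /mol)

Φ = 0.37

Product: (0.0198 M)(0.0544 L) = 0.001077 mol.
Photon energy at 498 nm: hc/λ = (6.626e-34)(2.998e8)/(498e-9) = 3.989e-19 J.
Energy delivered: (0.821 W)(856 s) = 702.8 J.
Photons incident: 702.8 / 3.989e-19 = 1.762e21, i.e. 1.762e21/6.022e23 = 0.002926 mol.
Φ = 0.001077 mol / 0.002926 mol photons = 0.37.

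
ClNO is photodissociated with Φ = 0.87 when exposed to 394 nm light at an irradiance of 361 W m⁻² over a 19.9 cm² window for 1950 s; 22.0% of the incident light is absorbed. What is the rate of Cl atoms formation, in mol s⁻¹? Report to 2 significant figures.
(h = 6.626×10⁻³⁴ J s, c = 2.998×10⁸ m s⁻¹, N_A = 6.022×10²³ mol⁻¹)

4.5×10⁻⁷ mol s⁻¹

Photon energy at 394 nm: hc/λ = (6.626×10⁻³⁴)(2.998×10⁸)/(394×10⁻⁹) = 5.042×10⁻¹⁹ J.
Energy delivered: (361 W m⁻²)(19.9×10⁻⁴ m²)(1950 s) = 1401 J.
Photons incident: 1401 / 5.042×10⁻¹⁹ = 2.779×10²¹, i.e. 2.779×10²¹/6.022×10²³ = 0.004615 mol.
Photons absorbed: 0.220 × 0.004615 = 0.001015 mol.
Product formed: 0.87 × 0.001015 = 8.831×10⁻⁴ mol.
Rate: 8.831×10⁻⁴ / 1950 s = 4.5×10⁻⁷ mol s⁻¹.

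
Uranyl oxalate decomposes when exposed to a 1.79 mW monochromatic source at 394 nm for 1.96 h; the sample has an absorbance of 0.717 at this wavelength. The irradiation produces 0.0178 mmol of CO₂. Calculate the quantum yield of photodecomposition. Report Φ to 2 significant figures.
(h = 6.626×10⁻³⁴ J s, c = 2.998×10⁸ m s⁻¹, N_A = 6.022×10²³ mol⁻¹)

Product: 0.0178 mmol = 1.78×10⁻⁵ mol.
Photon energy at 394 nm: hc/λ = (6.626×10⁻³⁴)(2.998×10⁸)/(394×10⁻⁹) = 5.042×10⁻¹⁹ J.
Energy delivered: (1.79 mW)(7056 s) = 12.63 J.
Photons incident: 12.63 / 5.042×10⁻¹⁹ = 2.505×10¹⁹, i.e. 2.505×10¹⁹/6.022×10²³ = 4.160×10⁻⁵ mol.
Fraction absorbed: 1 − 10^(−0.717) = 0.8081.
Photons absorbed: 0.8081 × 4.160×10⁻⁵ = 3.362×10⁻⁵ mol.
Φ = 1.78×10⁻⁵ mol / 3.362×10⁻⁵ mol photons = 0.53.

Φ = 0.53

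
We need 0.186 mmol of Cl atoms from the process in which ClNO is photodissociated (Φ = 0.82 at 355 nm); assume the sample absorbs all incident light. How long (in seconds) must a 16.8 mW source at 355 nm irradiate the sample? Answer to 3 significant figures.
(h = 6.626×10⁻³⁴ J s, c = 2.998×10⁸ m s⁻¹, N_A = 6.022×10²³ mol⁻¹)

Product: 0.186 mmol = 1.86×10⁻⁴ mol.
Photons that must be absorbed: 1.86×10⁻⁴ / 0.82 = 2.268×10⁻⁴ mol.
Photon energy: hc/λ = 5.596×10⁻¹⁹ J; per mole, 3.370×10⁵ J mol⁻¹.
Energy required: 2.268×10⁻⁴ × 3.370×10⁵ = 76.43 J.
Time: 76.43 J / 0.0168 W = 4550 s.

t ≈ 4550 s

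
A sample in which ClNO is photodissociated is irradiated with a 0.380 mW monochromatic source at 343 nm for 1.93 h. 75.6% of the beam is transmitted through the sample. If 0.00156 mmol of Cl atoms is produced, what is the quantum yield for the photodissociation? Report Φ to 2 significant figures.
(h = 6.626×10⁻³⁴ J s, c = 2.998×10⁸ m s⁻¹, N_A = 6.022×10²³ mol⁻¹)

Φ = 0.84

Product: 0.00156 mmol = 1.56×10⁻⁶ mol.
Photon energy at 343 nm: hc/λ = (6.626×10⁻³⁴)(2.998×10⁸)/(343×10⁻⁹) = 5.791×10⁻¹⁹ J.
Energy delivered: (0.380 mW)(6948 s) = 2.640 J.
Photons incident: 2.640 / 5.791×10⁻¹⁹ = 4.559×10¹⁸, i.e. 4.559×10¹⁸/6.022×10²³ = 7.571×10⁻⁶ mol.
Fraction absorbed: 1 − 75.6/100 = 0.2440.
Photons absorbed: 0.2440 × 7.571×10⁻⁶ = 1.847×10⁻⁶ mol.
Φ = 1.56×10⁻⁶ mol / 1.847×10⁻⁶ mol photons = 0.84.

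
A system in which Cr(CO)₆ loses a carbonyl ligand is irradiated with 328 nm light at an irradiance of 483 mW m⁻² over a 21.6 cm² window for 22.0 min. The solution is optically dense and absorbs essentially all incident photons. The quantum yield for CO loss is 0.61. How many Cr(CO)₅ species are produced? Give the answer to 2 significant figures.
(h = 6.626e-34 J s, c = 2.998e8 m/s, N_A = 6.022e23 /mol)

Photon energy at 328 nm: hc/λ = (6.626e-34)(2.998e8)/(328e-9) = 6.056e-19 J.
Energy delivered: (483 mW m⁻²)(21.6e-4 m²)(1320 s) = 1.377 J.
Photons incident: 1.377 / 6.056e-19 = 2.274e18, i.e. 2.274e18/6.022e23 = 3.776e-6 mol.
Product: Φ × n_abs = 0.61 × 3.776e-6 = 2.303e-6 mol.
As a count: 2.303e-6 × 6.022e23 = 1.4e18.

1.4e18 species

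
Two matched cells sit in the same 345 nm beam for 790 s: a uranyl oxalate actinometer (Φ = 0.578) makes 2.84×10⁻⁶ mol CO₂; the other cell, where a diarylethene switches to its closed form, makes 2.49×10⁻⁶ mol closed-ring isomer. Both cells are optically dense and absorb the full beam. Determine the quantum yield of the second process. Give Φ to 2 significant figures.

Φ = 0.51

Photons absorbed by the actinometer: 2.84×10⁻⁶ / 0.578 = 4.913×10⁻⁶ mol.
Φ(unknown) = 2.49×10⁻⁶ / 4.913×10⁻⁶ = 0.51.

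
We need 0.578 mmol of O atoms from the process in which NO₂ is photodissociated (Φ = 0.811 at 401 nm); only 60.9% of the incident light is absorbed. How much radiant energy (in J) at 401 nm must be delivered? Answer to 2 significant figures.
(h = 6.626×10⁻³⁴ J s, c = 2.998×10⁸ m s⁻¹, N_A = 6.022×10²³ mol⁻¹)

Product: 0.578 mmol = 5.78×10⁻⁴ mol.
Photons that must be absorbed: 5.78×10⁻⁴ / 0.811 = 7.127×10⁻⁴ mol.
Incident photons needed: 7.127×10⁻⁴ / 0.609 = 0.001170 mol.
Photon energy: hc/λ = 4.954×10⁻¹⁹ J; per mole, 2.983×10⁵ J mol⁻¹.
Energy required: 0.001170 × 2.983×10⁵ = 350 J.

350 J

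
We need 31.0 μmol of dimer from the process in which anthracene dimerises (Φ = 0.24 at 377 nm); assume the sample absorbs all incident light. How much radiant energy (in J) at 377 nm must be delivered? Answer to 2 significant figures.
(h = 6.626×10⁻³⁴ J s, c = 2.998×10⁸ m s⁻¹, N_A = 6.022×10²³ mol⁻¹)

Product: 31.0 μmol = 3.10×10⁻⁵ mol.
Photons that must be absorbed: 3.10×10⁻⁵ / 0.24 = 1.292×10⁻⁴ mol.
Photon energy: hc/λ = 5.269×10⁻¹⁹ J; per mole, 3.173×10⁵ J mol⁻¹.
Energy required: 1.292×10⁻⁴ × 3.173×10⁵ = 41 J.

41 J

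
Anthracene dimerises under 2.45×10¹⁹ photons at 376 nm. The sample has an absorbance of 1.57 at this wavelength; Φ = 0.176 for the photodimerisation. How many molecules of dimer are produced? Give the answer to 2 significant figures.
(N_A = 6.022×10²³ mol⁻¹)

Moles of photons: 2.45×10¹⁹ / 6.022×10²³ = 4.068×10⁻⁵ mol.
Fraction absorbed: 1 − 10^(−1.57) = 0.9731.
Photons absorbed: 0.9731 × 4.068×10⁻⁵ = 3.959×10⁻⁵ mol.
Product: Φ × n_abs = 0.176 × 3.959×10⁻⁵ = 6.968×10⁻⁶ mol.
As a count: 6.968×10⁻⁶ × 6.022×10²³ = 4.2×10¹⁸.

4.2×10¹⁸ molecules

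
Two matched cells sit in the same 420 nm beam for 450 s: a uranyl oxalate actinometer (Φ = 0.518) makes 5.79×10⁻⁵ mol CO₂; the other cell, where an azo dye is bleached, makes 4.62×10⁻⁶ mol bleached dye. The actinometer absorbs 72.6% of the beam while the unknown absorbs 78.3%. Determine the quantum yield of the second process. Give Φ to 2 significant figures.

Photons absorbed by the actinometer: 5.79×10⁻⁵ / 0.518 = 1.118×10⁻⁴ mol.
Incident flux: 1.118×10⁻⁴ / 0.726 = 1.540×10⁻⁴ einstein.
Absorbed by unknown: 0.783 × 1.540×10⁻⁴ = 1.206×10⁻⁴ mol.
Φ(unknown) = 4.62×10⁻⁶ / 1.206×10⁻⁴ = 0.038.

Φ = 0.038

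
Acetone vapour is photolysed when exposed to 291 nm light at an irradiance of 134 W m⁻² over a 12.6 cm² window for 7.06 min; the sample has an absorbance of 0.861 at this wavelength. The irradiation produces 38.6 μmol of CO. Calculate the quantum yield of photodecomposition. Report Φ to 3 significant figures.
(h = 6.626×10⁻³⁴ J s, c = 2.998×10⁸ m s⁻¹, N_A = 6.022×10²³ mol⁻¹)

Φ = 0.257

Product: 38.6 μmol = 3.86×10⁻⁵ mol.
Photon energy at 291 nm: hc/λ = (6.626×10⁻³⁴)(2.998×10⁸)/(291×10⁻⁹) = 6.826×10⁻¹⁹ J.
Energy delivered: (134 W m⁻²)(12.6×10⁻⁴ m²)(423.6 s) = 71.52 J.
Photons incident: 71.52 / 6.826×10⁻¹⁹ = 1.048×10²⁰, i.e. 1.048×10²⁰/6.022×10²³ = 1.740×10⁻⁴ mol.
Fraction absorbed: 1 − 10^(−0.861) = 0.8623.
Photons absorbed: 0.8623 × 1.740×10⁻⁴ = 1.500×10⁻⁴ mol.
Φ = 3.86×10⁻⁵ mol / 1.500×10⁻⁴ mol photons = 0.257.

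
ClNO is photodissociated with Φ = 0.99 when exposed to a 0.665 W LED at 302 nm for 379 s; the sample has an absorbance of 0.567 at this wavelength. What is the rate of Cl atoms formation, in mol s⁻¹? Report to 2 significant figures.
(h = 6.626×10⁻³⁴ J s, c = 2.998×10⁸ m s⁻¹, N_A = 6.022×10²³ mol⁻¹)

1.2×10⁻⁶ mol s⁻¹

Photon energy at 302 nm: hc/λ = (6.626×10⁻³⁴)(2.998×10⁸)/(302×10⁻⁹) = 6.578×10⁻¹⁹ J.
Energy delivered: (0.665 W)(379 s) = 252.0 J.
Photons incident: 252.0 / 6.578×10⁻¹⁹ = 3.831×10²⁰, i.e. 3.831×10²⁰/6.022×10²³ = 6.362×10⁻⁴ mol.
Fraction absorbed: 1 − 10^(−0.567) = 0.7290.
Photons absorbed: 0.7290 × 6.362×10⁻⁴ = 4.638×10⁻⁴ mol.
Product formed: 0.99 × 4.638×10⁻⁴ = 4.592×10⁻⁴ mol.
Rate: 4.592×10⁻⁴ / 379 s = 1.2×10⁻⁶ mol s⁻¹.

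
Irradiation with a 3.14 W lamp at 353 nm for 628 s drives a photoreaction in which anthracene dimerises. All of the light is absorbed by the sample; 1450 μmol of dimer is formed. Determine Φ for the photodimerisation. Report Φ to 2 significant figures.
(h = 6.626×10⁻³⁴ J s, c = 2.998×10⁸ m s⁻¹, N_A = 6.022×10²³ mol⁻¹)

Product: 1450 μmol = 0.00145 mol.
Photon energy at 353 nm: hc/λ = (6.626×10⁻³⁴)(2.998×10⁸)/(353×10⁻⁹) = 5.627×10⁻¹⁹ J.
Energy delivered: (3.14 W)(628 s) = 1972 J.
Photons incident: 1972 / 5.627×10⁻¹⁹ = 3.505×10²¹, i.e. 3.505×10²¹/6.022×10²³ = 0.005820 mol.
Φ = 0.00145 mol / 0.005820 mol photons = 0.25.

Φ = 0.25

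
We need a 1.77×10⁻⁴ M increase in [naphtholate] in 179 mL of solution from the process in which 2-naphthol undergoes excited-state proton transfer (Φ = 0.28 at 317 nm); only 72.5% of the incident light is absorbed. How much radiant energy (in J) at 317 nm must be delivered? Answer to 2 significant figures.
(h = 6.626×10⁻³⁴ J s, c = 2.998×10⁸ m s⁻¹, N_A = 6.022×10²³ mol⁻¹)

59 J

Product: (1.77×10⁻⁴ M)(0.179 L) = 3.168×10⁻⁵ mol.
Photons that must be absorbed: 3.168×10⁻⁵ / 0.28 = 1.131×10⁻⁴ mol.
Incident photons needed: 1.131×10⁻⁴ / 0.725 = 1.560×10⁻⁴ mol.
Photon energy: hc/λ = 6.266×10⁻¹⁹ J; per mole, 3.773×10⁵ J mol⁻¹.
Energy required: 1.560×10⁻⁴ × 3.773×10⁵ = 59 J.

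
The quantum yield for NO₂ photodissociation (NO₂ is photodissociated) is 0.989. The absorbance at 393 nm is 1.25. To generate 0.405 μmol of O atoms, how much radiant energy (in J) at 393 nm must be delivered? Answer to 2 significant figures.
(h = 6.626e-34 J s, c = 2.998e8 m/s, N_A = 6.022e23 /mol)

0.13 J

Product: 0.405 μmol = 4.05e-7 mol.
Photons that must be absorbed: 4.05e-7 / 0.989 = 4.095e-7 mol.
Fraction absorbed: 1 − 10^(−1.25) = 0.9438.
Incident photons needed: 4.095e-7 / 0.9438 = 4.339e-7 mol.
Photon energy: hc/λ = 5.055e-19 J; per mole, 3.044e5 J mol⁻¹.
Energy required: 4.339e-7 × 3.044e5 = 0.13 J.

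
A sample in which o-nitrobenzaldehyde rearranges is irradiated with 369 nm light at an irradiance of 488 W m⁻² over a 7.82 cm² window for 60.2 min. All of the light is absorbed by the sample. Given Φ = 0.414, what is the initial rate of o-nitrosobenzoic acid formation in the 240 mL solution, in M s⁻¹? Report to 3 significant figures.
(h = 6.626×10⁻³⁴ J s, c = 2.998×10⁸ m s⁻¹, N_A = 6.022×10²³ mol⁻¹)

2.03×10⁻⁶ M s⁻¹

Photon energy at 369 nm: hc/λ = (6.626×10⁻³⁴)(2.998×10⁸)/(369×10⁻⁹) = 5.383×10⁻¹⁹ J.
Energy delivered: (488 W m⁻²)(7.82×10⁻⁴ m²)(3612 s) = 1378 J.
Photons incident: 1378 / 5.383×10⁻¹⁹ = 2.560×10²¹, i.e. 2.560×10²¹/6.022×10²³ = 0.004251 mol.
Product formed: 0.414 × 0.004251 = 0.001760 mol.
Rate: 0.001760 mol / (3612 s × 0.24 L) = 2.03×10⁻⁶ M s⁻¹.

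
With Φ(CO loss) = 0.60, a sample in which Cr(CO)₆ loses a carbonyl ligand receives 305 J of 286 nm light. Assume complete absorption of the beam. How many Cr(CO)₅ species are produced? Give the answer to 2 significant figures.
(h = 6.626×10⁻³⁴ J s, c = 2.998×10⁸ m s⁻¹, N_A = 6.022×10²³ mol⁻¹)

2.6×10²⁰ species

Photon energy at 286 nm: hc/λ = (6.626×10⁻³⁴)(2.998×10⁸)/(286×10⁻⁹) = 6.946×10⁻¹⁹ J.
Photons incident: 305 / 6.946×10⁻¹⁹ = 4.391×10²⁰, i.e. 4.391×10²⁰/6.022×10²³ = 7.292×10⁻⁴ mol.
Product: Φ × n_abs = 0.60 × 7.292×10⁻⁴ = 4.375×10⁻⁴ mol.
As a count: 4.375×10⁻⁴ × 6.022×10²³ = 2.6×10²⁰.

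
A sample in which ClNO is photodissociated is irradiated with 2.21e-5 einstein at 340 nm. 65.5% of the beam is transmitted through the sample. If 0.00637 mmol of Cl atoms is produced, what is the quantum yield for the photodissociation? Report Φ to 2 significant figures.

Product: 0.00637 mmol = 6.37e-6 mol.
Fraction absorbed: 1 − 65.5/100 = 0.3450.
Photons absorbed: 0.3450 × 2.21e-5 = 7.624e-6 mol.
Φ = 6.37e-6 mol / 7.624e-6 mol photons = 0.84.

Φ = 0.84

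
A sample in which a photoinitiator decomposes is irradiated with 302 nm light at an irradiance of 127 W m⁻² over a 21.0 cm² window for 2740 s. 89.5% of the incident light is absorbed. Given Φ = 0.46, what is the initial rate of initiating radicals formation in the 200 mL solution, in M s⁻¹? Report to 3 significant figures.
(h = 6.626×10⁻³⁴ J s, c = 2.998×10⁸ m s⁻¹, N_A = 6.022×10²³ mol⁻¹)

1.39×10⁻⁶ M s⁻¹

Photon energy at 302 nm: hc/λ = (6.626×10⁻³⁴)(2.998×10⁸)/(302×10⁻⁹) = 6.578×10⁻¹⁹ J.
Energy delivered: (127 W m⁻²)(21.0×10⁻⁴ m²)(2740 s) = 730.8 J.
Photons incident: 730.8 / 6.578×10⁻¹⁹ = 1.111×10²¹, i.e. 1.111×10²¹/6.022×10²³ = 0.001845 mol.
Photons absorbed: 0.895 × 0.001845 = 0.001651 mol.
Product formed: 0.46 × 0.001651 = 7.595×10⁻⁴ mol.
Rate: 7.595×10⁻⁴ mol / (2740 s × 0.2 L) = 1.39×10⁻⁶ M s⁻¹.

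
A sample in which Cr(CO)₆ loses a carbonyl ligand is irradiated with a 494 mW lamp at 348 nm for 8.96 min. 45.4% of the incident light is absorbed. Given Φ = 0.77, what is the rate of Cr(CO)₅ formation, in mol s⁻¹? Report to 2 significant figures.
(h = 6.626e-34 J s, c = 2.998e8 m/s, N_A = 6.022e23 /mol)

Photon energy at 348 nm: hc/λ = (6.626e-34)(2.998e8)/(348e-9) = 5.708e-19 J.
Energy delivered: (494 mW)(537.6 s) = 265.6 J.
Photons incident: 265.6 / 5.708e-19 = 4.653e20, i.e. 4.653e20/6.022e23 = 7.727e-4 mol.
Photons absorbed: 0.454 × 7.727e-4 = 3.508e-4 mol.
Product formed: 0.77 × 3.508e-4 = 2.701e-4 mol.
Rate: 2.701e-4 / 537.6 s = 5.0e-7 mol s⁻¹.

5.0e-7 mol s⁻¹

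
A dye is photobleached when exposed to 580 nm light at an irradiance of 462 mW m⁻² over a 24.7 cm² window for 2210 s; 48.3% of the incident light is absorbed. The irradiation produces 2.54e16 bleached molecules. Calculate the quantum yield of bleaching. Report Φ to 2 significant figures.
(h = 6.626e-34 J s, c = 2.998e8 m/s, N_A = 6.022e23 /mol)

Φ = 0.0071

Product: 2.54e16 / 6.022e23 = 4.218e-8 mol.
Photon energy at 580 nm: hc/λ = (6.626e-34)(2.998e8)/(580e-9) = 3.425e-19 J.
Energy delivered: (462 mW m⁻²)(24.7e-4 m²)(2210 s) = 2.522 J.
Photons incident: 2.522 / 3.425e-19 = 7.364e18, i.e. 7.364e18/6.022e23 = 1.223e-5 mol.
Photons absorbed: 0.483 × 1.223e-5 = 5.907e-6 mol.
Φ = 4.218e-8 mol / 5.907e-6 mol photons = 0.0071.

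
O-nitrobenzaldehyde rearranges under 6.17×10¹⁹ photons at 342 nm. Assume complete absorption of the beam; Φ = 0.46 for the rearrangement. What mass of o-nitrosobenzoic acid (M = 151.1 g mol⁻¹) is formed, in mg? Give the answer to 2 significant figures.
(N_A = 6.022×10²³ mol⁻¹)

Moles of photons: 6.17×10¹⁹ / 6.022×10²³ = 1.025×10⁻⁴ mol.
Product: Φ × n_abs = 0.46 × 1.025×10⁻⁴ = 4.715×10⁻⁵ mol.
Mass: 4.715×10⁻⁵ × 151.1 = 0.007124 g = 7.1 mg.

7.1 mg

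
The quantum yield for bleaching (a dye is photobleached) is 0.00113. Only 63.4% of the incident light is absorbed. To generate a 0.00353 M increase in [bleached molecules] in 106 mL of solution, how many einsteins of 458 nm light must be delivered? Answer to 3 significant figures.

Product: (0.00353 M)(0.106 L) = 3.742×10⁻⁴ mol.
Photons that must be absorbed: 3.742×10⁻⁴ / 0.00113 = 0.3312 mol.
Incident photons needed: 0.3312 / 0.634 = 0.5224 mol.

0.522 einstein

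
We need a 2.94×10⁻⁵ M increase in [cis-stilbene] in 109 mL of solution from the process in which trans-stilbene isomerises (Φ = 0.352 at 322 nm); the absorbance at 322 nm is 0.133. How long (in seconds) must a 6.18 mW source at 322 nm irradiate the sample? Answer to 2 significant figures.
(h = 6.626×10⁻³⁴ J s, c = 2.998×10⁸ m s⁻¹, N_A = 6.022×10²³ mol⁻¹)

t ≈ 2100 s

Product: (2.94×10⁻⁵ M)(0.109 L) = 3.205×10⁻⁶ mol.
Photons that must be absorbed: 3.205×10⁻⁶ / 0.352 = 9.105×10⁻⁶ mol.
Fraction absorbed: 1 − 10^(−0.133) = 0.2638.
Incident photons needed: 9.105×10⁻⁶ / 0.2638 = 3.451×10⁻⁵ mol.
Photon energy: hc/λ = 6.169×10⁻¹⁹ J; per mole, 3.715×10⁵ J mol⁻¹.
Energy required: 3.451×10⁻⁵ × 3.715×10⁵ = 12.82 J.
Time: 12.82 J / 0.00618 W = 2100 s.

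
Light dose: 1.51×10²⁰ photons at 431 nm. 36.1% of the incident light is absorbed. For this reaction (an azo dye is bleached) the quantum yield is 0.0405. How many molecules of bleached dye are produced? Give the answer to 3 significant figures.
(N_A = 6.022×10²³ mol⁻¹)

Moles of photons: 1.51×10²⁰ / 6.022×10²³ = 2.507×10⁻⁴ mol.
Photons absorbed: 0.361 × 2.507×10⁻⁴ = 9.050×10⁻⁵ mol.
Product: Φ × n_abs = 0.0405 × 9.050×10⁻⁵ = 3.665×10⁻⁶ mol.
As a count: 3.665×10⁻⁶ × 6.022×10²³ = 2.21×10¹⁸.

2.21×10¹⁸ molecules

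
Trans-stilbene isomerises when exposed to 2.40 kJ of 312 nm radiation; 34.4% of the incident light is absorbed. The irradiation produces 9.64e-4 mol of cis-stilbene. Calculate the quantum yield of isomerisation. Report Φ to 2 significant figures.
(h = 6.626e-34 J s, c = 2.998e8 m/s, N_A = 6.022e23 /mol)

Φ = 0.45

Photon energy at 312 nm: hc/λ = (6.626e-34)(2.998e8)/(312e-9) = 6.367e-19 J.
Incident energy: 2.40 kJ = 2400 J.
Photons incident: 2400 / 6.367e-19 = 3.769e21, i.e. 3.769e21/6.022e23 = 0.006259 mol.
Photons absorbed: 0.344 × 0.006259 = 0.002153 mol.
Φ = 9.64e-4 mol / 0.002153 mol photons = 0.45.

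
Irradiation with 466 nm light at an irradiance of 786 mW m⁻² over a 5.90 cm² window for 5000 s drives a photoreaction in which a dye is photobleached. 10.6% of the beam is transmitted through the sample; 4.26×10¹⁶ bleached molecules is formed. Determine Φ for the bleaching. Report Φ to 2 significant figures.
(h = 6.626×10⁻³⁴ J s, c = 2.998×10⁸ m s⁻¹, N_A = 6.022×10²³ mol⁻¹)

Φ = 0.0088

Product: 4.26×10¹⁶ / 6.022×10²³ = 7.074×10⁻⁸ mol.
Photon energy at 466 nm: hc/λ = (6.626×10⁻³⁴)(2.998×10⁸)/(466×10⁻⁹) = 4.263×10⁻¹⁹ J.
Energy delivered: (786 mW m⁻²)(5.90×10⁻⁴ m²)(5000 s) = 2.319 J.
Photons incident: 2.319 / 4.263×10⁻¹⁹ = 5.440×10¹⁸, i.e. 5.440×10¹⁸/6.022×10²³ = 9.034×10⁻⁶ mol.
Fraction absorbed: 1 − 10.6/100 = 0.8940.
Photons absorbed: 0.8940 × 9.034×10⁻⁶ = 8.076×10⁻⁶ mol.
Φ = 7.074×10⁻⁸ mol / 8.076×10⁻⁶ mol photons = 0.0088.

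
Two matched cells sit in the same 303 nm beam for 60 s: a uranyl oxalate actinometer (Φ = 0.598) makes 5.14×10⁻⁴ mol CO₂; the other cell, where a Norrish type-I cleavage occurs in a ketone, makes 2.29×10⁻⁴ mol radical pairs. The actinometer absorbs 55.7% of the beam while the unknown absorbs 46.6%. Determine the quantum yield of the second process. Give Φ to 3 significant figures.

Photons absorbed by the actinometer: 5.14×10⁻⁴ / 0.598 = 8.595×10⁻⁴ mol.
Incident flux: 8.595×10⁻⁴ / 0.557 = 0.001543 einstein.
Absorbed by unknown: 0.466 × 0.001543 = 7.190×10⁻⁴ mol.
Φ(unknown) = 2.29×10⁻⁴ / 7.190×10⁻⁴ = 0.318.

Φ = 0.318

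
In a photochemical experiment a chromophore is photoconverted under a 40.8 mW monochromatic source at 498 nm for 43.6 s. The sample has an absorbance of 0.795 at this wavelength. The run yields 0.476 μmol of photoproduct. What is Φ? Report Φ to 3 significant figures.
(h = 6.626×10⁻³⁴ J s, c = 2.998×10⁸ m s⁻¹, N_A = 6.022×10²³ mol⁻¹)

Product: 0.476 μmol = 4.76×10⁻⁷ mol.
Photon energy at 498 nm: hc/λ = (6.626×10⁻³⁴)(2.998×10⁸)/(498×10⁻⁹) = 3.989×10⁻¹⁹ J.
Energy delivered: (40.8 mW)(43.6 s) = 1.779 J.
Photons incident: 1.779 / 3.989×10⁻¹⁹ = 4.460×10¹⁸, i.e. 4.460×10¹⁸/6.022×10²³ = 7.406×10⁻⁶ mol.
Fraction absorbed: 1 − 10^(−0.795) = 0.8397.
Photons absorbed: 0.8397 × 7.406×10⁻⁶ = 6.219×10⁻⁶ mol.
Φ = 4.76×10⁻⁷ mol / 6.219×10⁻⁶ mol photons = 0.0765.

Φ = 0.0765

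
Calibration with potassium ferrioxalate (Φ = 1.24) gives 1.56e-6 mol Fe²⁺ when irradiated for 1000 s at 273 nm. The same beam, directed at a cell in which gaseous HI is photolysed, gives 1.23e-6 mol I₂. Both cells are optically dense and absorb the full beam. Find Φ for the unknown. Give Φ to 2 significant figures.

Φ = 0.98

Photons absorbed by the actinometer: 1.56e-6 / 1.24 = 1.258e-6 mol.
Φ(unknown) = 1.23e-6 / 1.258e-6 = 0.98.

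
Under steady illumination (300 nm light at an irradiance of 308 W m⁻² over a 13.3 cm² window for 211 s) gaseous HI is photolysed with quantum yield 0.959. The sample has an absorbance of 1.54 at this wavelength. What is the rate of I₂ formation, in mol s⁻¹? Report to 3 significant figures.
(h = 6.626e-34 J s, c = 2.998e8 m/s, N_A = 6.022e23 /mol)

Photon energy at 300 nm: hc/λ = (6.626e-34)(2.998e8)/(300e-9) = 6.622e-19 J.
Energy delivered: (308 W m⁻²)(13.3e-4 m²)(211 s) = 86.43 J.
Photons incident: 86.43 / 6.622e-19 = 1.305e20, i.e. 1.305e20/6.022e23 = 2.167e-4 mol.
Fraction absorbed: 1 − 10^(−1.54) = 0.9712.
Photons absorbed: 0.9712 × 2.167e-4 = 2.105e-4 mol.
Product formed: 0.959 × 2.105e-4 = 2.019e-4 mol.
Rate: 2.019e-4 / 211 s = 9.57e-7 mol s⁻¹.

9.57e-7 mol s⁻¹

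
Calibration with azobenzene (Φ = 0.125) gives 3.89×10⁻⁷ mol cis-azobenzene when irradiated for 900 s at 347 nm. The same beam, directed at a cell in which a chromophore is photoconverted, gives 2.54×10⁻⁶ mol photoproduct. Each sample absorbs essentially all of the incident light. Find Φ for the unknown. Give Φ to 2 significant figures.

Φ = 0.82

Photons absorbed by the actinometer: 3.89×10⁻⁷ / 0.125 = 3.112×10⁻⁶ mol.
Φ(unknown) = 2.54×10⁻⁶ / 3.112×10⁻⁶ = 0.82.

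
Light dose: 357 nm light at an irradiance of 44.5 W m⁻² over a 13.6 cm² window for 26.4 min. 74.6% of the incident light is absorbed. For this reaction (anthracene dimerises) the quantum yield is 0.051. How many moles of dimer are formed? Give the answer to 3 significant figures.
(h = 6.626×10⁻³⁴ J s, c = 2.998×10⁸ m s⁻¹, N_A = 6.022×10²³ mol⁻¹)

Photon energy at 357 nm: hc/λ = (6.626×10⁻³⁴)(2.998×10⁸)/(357×10⁻⁹) = 5.564×10⁻¹⁹ J.
Energy delivered: (44.5 W m⁻²)(13.6×10⁻⁴ m²)(1584 s) = 95.86 J.
Photons incident: 95.86 / 5.564×10⁻¹⁹ = 1.723×10²⁰, i.e. 1.723×10²⁰/6.022×10²³ = 2.861×10⁻⁴ mol.
Photons absorbed: 0.746 × 2.861×10⁻⁴ = 2.134×10⁻⁴ mol.
Product: Φ × n_abs = 0.051 × 2.134×10⁻⁴ = 1.088×10⁻⁵ mol.

1.09×10⁻⁵ mol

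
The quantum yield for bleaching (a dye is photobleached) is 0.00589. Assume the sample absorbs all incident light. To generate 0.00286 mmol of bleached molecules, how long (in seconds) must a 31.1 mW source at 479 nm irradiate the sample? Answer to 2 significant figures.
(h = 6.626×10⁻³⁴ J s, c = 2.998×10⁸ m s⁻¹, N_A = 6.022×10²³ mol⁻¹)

Product: 0.00286 mmol = 2.86×10⁻⁶ mol.
Photons that must be absorbed: 2.86×10⁻⁶ / 0.00589 = 4.856×10⁻⁴ mol.
Photon energy: hc/λ = 4.147×10⁻¹⁹ J; per mole, 2.497×10⁵ J mol⁻¹.
Energy required: 4.856×10⁻⁴ × 2.497×10⁵ = 121.3 J.
Time: 121.3 J / 0.0311 W = 3900 s.

t ≈ 3900 s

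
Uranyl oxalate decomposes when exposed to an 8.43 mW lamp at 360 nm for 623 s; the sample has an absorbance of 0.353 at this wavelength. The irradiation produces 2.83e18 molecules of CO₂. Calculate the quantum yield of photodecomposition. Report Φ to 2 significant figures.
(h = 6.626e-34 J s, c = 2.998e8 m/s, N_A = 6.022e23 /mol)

Φ = 0.53

Product: 2.83e18 / 6.022e23 = 4.699e-6 mol.
Photon energy at 360 nm: hc/λ = (6.626e-34)(2.998e8)/(360e-9) = 5.518e-19 J.
Energy delivered: (8.43 mW)(623 s) = 5.252 J.
Photons incident: 5.252 / 5.518e-19 = 9.518e18, i.e. 9.518e18/6.022e23 = 1.581e-5 mol.
Fraction absorbed: 1 − 10^(−0.353) = 0.5564.
Photons absorbed: 0.5564 × 1.581e-5 = 8.797e-6 mol.
Φ = 4.699e-6 mol / 8.797e-6 mol photons = 0.53.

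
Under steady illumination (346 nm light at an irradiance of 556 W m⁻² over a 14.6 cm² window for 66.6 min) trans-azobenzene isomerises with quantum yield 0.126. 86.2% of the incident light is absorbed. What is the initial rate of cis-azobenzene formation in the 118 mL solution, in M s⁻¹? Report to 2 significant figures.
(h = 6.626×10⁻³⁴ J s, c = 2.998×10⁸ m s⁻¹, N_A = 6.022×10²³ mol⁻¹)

Photon energy at 346 nm: hc/λ = (6.626×10⁻³⁴)(2.998×10⁸)/(346×10⁻⁹) = 5.741×10⁻¹⁹ J.
Energy delivered: (556 W m⁻²)(14.6×10⁻⁴ m²)(3996 s) = 3244 J.
Photons incident: 3244 / 5.741×10⁻¹⁹ = 5.651×10²¹, i.e. 5.651×10²¹/6.022×10²³ = 0.009384 mol.
Photons absorbed: 0.862 × 0.009384 = 0.008089 mol.
Product formed: 0.126 × 0.008089 = 0.001019 mol.
Rate: 0.001019 mol / (3996 s × 0.118 L) = 2.2×10⁻⁶ M s⁻¹.

2.2×10⁻⁶ M s⁻¹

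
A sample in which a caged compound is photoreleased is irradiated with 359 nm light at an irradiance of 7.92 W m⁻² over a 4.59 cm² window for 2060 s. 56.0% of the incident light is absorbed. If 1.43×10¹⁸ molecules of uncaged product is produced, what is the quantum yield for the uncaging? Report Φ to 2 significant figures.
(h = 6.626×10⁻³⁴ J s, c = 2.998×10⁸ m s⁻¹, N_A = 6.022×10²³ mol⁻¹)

Product: 1.43×10¹⁸ / 6.022×10²³ = 2.375×10⁻⁶ mol.
Photon energy at 359 nm: hc/λ = (6.626×10⁻³⁴)(2.998×10⁸)/(359×10⁻⁹) = 5.533×10⁻¹⁹ J.
Energy delivered: (7.92 W m⁻²)(4.59×10⁻⁴ m²)(2060 s) = 7.489 J.
Photons incident: 7.489 / 5.533×10⁻¹⁹ = 1.354×10¹⁹, i.e. 1.354×10¹⁹/6.022×10²³ = 2.248×10⁻⁵ mol.
Photons absorbed: 0.560 × 2.248×10⁻⁵ = 1.259×10⁻⁵ mol.
Φ = 2.375×10⁻⁶ mol / 1.259×10⁻⁵ mol photons = 0.19.

Φ = 0.19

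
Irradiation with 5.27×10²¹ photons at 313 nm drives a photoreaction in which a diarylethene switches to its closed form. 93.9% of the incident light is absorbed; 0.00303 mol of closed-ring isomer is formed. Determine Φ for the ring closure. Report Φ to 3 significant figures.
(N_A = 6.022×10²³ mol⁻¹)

Moles of photons: 5.27×10²¹ / 6.022×10²³ = 0.008751 mol.
Photons absorbed: 0.939 × 0.008751 = 0.008217 mol.
Φ = 0.00303 mol / 0.008217 mol photons = 0.369.

Φ = 0.369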